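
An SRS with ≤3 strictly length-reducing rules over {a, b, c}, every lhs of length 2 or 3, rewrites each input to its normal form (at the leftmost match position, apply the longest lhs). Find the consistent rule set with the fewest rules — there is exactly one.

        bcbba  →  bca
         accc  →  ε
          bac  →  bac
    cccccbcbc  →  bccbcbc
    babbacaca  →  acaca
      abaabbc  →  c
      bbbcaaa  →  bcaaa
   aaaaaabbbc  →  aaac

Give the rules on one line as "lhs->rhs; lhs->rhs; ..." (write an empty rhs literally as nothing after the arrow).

  | bcbba => bca
  | accc => ab => ε
  | bac
  | cccccbcbc => bccbcbc

ab->; bb->; ccc->b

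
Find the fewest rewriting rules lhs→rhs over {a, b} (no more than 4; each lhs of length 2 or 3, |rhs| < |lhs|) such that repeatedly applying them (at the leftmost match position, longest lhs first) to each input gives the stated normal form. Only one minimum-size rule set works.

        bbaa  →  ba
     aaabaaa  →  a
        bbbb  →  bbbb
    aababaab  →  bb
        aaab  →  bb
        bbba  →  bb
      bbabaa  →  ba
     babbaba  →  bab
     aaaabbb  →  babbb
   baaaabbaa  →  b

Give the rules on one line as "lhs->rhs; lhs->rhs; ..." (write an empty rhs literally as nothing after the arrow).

  | bbaa => ba
  | aaabaaa => bbaaa => baa => a
  | bbbb
  | aababaab => aabaab => aaab => bb

aaa->b; baa->a; bba->b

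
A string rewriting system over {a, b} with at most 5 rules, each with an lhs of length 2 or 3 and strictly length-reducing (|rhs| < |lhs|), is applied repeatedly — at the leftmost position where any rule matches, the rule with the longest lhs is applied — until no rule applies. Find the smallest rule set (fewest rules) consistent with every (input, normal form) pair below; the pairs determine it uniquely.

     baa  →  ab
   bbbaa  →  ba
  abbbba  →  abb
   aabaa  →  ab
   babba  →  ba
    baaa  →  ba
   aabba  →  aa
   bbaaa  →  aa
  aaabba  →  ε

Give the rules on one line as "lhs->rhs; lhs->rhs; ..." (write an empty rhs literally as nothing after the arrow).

  | baa => ab
  | bbbaa => ba
  | abbbba => abb
  | aabaa => abaa => baa => ab

aaa->; aba->ba; baa->ab; bba->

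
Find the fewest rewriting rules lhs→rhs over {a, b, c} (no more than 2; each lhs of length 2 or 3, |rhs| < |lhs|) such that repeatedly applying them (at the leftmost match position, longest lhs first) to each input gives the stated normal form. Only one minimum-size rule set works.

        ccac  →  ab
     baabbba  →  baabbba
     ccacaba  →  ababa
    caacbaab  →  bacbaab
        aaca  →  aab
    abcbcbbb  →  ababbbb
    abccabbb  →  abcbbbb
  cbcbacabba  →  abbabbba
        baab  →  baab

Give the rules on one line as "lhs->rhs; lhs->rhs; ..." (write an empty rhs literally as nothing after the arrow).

  | ccac => cbc => ab
  | baabbba
  | ccacaba => cbcaba => ababa
  | caacbaab => bacbaab

ca->b; cbc->ab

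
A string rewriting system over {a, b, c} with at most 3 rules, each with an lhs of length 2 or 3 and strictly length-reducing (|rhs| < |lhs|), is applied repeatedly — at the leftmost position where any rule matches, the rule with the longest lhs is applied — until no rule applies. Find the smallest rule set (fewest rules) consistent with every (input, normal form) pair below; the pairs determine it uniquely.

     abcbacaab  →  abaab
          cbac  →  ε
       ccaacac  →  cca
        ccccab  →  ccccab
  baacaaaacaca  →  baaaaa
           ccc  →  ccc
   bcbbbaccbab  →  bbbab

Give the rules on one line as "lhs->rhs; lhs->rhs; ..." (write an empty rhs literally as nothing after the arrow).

ac->; cb->

  | abcbacaab => abacaab => abaab
  | cbac => ac => ε
  | ccaacac => ccaac => cca
  | ccccab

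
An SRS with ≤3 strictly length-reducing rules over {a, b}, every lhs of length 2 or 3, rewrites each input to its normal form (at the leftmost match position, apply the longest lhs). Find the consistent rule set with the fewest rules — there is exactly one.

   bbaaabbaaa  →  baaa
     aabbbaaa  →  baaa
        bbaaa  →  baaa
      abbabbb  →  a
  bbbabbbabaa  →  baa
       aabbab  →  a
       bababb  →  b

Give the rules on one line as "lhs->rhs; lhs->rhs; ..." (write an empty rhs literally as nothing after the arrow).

ab->b; bb->a; bba->ba

  | bbaaabbaaa => baaabbaaa => baabbaaa => babbaaa => bbbaaa => abaaa => baaa
  | aabbbaaa => abbbaaa => bbbaaa => abaaa => baaa
  | bbaaa => baaa
  | abbabbb => bbabbb => babbb => bbbb => abb => bb => a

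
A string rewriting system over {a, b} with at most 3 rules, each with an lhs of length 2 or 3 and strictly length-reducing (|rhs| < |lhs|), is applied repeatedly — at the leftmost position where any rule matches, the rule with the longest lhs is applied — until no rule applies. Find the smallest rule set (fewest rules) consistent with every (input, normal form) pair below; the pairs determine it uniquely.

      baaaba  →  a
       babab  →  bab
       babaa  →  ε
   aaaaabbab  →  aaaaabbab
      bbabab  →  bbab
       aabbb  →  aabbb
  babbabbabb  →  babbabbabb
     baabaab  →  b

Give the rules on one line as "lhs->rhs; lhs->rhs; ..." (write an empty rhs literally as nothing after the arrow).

  | baaaba => aba => a
  | babab => bab
  | babaa => baa => ε
  | aaaaabbab

aba->a; baa->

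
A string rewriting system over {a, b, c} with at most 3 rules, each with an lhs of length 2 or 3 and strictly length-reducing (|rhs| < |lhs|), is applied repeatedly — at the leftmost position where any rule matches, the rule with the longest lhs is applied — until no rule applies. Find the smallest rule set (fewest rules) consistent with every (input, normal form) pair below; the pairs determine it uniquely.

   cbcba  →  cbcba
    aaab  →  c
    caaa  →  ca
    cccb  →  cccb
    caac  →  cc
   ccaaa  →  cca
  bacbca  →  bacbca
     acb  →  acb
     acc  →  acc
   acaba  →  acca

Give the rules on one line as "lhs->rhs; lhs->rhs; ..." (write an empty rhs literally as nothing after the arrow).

  | cbcba
  | aaab => ab => c
  | caaa => ca
  | cccb

aa->; ab->c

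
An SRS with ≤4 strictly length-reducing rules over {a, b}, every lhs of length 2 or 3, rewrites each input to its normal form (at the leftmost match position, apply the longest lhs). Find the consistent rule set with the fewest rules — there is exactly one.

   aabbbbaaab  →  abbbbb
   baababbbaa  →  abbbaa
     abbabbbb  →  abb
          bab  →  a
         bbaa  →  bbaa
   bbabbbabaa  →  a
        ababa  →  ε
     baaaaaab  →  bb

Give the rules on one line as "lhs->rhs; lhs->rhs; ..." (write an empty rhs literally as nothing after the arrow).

aaa->; aab->ab; bab->a

  | aabbbbaaab => abbbbaaab => abbbbb
  | baababbbaa => bababbbaa => aabbbaa => abbbaa
  | abbabbbb => ababbb => aabb => abb
  | bab => a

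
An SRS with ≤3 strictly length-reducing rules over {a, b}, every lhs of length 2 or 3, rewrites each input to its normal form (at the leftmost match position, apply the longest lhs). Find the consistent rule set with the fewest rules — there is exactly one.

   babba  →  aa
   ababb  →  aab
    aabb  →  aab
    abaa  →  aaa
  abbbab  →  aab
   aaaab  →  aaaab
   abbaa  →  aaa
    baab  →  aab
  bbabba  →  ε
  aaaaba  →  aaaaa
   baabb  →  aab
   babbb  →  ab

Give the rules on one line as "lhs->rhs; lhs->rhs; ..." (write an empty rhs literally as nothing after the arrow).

  | babba => abba => aba => aa
  | ababb => aabb => aab
  | aabb => aab
  | abaa => aaa

abb->ab; ba->a; bba->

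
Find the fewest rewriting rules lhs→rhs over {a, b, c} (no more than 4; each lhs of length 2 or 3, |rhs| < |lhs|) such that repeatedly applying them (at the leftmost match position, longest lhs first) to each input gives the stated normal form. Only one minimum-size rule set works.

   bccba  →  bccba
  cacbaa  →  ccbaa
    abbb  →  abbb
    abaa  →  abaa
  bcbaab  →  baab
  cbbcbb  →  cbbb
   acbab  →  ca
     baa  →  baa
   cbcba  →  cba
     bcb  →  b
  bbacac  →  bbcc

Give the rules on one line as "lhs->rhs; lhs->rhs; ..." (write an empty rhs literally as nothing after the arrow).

ac->c; bab->a; bcb->b

  | bccba
  | cacbaa => ccbaa
  | abbb
  | abaa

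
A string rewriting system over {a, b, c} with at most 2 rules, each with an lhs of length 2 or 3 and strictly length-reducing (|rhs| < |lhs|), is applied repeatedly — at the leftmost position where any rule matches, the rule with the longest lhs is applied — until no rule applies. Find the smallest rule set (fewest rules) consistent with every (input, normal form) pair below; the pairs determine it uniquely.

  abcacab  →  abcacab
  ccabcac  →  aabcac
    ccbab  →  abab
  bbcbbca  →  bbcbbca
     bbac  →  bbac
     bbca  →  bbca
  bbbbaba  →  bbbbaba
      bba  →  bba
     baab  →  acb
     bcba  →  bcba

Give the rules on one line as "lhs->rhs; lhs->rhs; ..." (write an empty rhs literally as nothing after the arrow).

baa->ac; cc->a

  | abcacab
  | ccabcac => aabcac
  | ccbab => abab
  | bbcbbca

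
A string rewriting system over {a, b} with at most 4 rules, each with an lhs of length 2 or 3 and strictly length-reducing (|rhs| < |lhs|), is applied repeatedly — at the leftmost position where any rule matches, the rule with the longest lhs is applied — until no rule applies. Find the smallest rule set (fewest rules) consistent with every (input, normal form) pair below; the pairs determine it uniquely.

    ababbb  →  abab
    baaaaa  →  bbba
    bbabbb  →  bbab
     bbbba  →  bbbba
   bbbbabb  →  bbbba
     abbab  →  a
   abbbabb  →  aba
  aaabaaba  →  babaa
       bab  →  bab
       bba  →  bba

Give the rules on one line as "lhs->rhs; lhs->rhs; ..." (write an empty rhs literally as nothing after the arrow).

aaa->ba; aab->a; abb->a

  | ababbb => abab
  | baaaaa => bbaaa => bbba
  | bbabbb => bbab
  | bbbba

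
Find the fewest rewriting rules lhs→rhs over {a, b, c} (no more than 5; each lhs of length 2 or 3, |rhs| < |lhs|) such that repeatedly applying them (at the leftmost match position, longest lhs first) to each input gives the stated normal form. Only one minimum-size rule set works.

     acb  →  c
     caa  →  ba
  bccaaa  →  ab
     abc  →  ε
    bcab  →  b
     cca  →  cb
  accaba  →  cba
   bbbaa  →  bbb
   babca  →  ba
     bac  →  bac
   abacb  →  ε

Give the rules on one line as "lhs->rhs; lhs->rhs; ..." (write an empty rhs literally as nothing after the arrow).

aa->; acb->c; bc->a; ca->b

  | acb => c
  | caa => ba
  | bccaaa => acaaa => abaa => ab
  | abc => aa => ε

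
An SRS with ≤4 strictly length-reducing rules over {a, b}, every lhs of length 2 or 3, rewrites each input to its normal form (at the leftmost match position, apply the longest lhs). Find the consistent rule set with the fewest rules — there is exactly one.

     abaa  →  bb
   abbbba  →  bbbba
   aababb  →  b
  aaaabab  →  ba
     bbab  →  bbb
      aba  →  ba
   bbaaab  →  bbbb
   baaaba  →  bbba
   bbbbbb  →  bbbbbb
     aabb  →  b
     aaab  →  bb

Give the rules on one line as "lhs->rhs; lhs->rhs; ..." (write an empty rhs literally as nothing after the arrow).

aa->b; aab->a; ab->b

  | abaa => baa => bb
  | abbbba => bbbba
  | aababb => aabb => ab => b
  | aaaabab => baabab => baab => ba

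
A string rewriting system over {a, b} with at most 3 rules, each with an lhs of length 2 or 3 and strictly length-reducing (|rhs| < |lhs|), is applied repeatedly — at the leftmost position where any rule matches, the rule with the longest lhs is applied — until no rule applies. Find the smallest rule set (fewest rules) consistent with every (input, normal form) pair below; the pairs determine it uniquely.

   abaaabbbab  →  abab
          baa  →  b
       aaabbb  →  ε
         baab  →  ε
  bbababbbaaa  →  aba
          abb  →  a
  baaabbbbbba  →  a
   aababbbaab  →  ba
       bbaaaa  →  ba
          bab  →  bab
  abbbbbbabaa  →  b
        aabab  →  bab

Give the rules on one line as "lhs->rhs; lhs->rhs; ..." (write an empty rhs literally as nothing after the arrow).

  | abaaabbbab => abbbbbab => abbbab => abab
  | baa => b
  | aaabbb => bbbb => bb => ε
  | baab => bb => ε

aa->; aaa->b; bb->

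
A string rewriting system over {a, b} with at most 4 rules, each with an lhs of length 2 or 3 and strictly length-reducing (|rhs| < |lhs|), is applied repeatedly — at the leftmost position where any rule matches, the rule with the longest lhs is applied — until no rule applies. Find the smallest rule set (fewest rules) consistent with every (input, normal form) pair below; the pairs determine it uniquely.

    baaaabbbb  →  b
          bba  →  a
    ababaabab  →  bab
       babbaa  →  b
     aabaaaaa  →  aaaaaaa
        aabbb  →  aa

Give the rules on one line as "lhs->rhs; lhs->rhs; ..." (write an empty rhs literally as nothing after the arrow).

  | baaaabbbb => baabbbb => bbbbb => bbb => b
  | bba => a
  | ababaabab => ababbab => abbbab => bbbab => bab
  | babbaa => bbbaa => baa => b

aab->aa; abb->bb; baa->b; bb->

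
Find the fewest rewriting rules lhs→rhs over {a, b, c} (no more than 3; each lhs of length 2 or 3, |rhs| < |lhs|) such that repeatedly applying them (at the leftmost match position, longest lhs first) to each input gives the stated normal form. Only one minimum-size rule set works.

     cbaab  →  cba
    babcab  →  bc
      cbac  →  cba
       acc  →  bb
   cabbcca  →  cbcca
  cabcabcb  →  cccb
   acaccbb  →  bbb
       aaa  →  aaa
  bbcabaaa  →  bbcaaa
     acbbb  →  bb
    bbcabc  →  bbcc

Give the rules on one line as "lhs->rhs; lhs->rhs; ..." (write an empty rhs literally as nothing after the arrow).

ab->; ac->a; acc->bb

  | cbaab => cba
  | babcab => bcab => bc
  | cbac => cba
  | acc => bb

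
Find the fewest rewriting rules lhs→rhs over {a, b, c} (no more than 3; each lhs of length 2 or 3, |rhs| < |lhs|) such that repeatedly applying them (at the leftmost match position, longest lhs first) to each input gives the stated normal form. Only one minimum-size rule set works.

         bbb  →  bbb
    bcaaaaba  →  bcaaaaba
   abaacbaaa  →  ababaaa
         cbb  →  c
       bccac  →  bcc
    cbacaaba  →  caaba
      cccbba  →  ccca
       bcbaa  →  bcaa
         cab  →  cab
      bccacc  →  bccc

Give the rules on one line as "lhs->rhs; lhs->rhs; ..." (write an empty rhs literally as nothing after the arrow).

  | bbb
  | bcaaaaba
  | abaacbaaa => ababaaa
  | cbb => cb => c

ac->; cb->c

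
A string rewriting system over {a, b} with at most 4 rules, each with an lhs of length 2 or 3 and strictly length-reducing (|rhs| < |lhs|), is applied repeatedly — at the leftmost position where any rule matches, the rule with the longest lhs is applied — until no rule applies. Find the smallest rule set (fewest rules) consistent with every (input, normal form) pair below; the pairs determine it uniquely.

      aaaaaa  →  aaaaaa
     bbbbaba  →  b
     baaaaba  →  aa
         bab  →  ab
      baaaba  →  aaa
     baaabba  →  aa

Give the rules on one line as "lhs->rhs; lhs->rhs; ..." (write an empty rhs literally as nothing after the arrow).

  | aaaaaa
  | bbbbaba => bbba => b
  | baaaaba => abaaba => aabba => aa
  | bab => ab

ba->a; baa->ab; bba->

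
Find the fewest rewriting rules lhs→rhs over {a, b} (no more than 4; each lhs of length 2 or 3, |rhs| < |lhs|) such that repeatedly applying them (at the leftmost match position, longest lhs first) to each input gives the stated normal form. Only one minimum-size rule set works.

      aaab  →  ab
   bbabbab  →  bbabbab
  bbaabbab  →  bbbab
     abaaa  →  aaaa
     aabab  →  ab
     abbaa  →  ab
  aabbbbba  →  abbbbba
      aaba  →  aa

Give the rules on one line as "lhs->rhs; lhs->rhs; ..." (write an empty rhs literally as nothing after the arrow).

  | aaab => aab => ab
  | bbabbab
  | bbaabbab => bbbab
  | abaaa => aaaa

aab->ab; aba->aa; baa->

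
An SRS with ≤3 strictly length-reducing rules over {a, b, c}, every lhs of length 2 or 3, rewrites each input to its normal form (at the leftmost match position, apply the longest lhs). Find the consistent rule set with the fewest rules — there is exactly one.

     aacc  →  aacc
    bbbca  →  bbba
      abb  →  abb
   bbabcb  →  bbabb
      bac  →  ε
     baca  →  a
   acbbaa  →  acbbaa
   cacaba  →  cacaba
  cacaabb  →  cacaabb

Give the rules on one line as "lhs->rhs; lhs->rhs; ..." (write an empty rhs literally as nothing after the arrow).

  | aacc
  | bbbca => bbba
  | abb
  | bbabcb => bbabb

bac->; bc->b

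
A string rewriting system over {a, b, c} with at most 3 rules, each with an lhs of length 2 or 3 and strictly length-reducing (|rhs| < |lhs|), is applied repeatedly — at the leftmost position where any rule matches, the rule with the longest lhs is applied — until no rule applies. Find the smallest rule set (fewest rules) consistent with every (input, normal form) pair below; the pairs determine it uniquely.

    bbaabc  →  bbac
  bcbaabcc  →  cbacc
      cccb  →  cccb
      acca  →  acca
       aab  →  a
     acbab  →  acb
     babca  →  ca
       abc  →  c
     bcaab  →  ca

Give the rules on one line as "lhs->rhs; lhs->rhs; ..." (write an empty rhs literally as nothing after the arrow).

ab->; bc->c

  | bbaabc => bbac
  | bcbaabcc => cbaabcc => cbacc
  | cccb
  | acca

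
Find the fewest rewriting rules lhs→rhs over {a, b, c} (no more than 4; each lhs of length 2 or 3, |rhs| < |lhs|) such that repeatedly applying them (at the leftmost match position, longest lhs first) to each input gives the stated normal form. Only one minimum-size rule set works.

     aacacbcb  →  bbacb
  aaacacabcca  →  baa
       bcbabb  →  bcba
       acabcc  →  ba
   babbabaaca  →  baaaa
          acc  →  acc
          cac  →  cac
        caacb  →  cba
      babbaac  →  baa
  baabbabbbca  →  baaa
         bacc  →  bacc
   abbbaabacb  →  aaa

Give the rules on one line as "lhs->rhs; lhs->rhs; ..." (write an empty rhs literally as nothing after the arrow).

aac->ba; ab->a; cab->aa

  | aacacbcb => baacbcb => bbabcb => bbacb
  | aaacacabcca => abaacabcca => aaacabcca => abaabcca => aaabcca => aaacca => abaca => aaca => baa
  | bcbabb => bcbab => bcba
  | acabcc => aaacc => abac => aac => ba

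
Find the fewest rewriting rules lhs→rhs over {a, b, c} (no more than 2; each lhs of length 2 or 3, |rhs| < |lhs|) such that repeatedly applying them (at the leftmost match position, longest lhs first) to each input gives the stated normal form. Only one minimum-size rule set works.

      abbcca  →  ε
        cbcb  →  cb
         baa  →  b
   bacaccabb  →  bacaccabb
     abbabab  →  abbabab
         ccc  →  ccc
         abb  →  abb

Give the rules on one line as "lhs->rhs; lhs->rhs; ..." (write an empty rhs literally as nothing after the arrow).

aa->; bc->

  | abbcca => abca => aa => ε
  | cbcb => cb
  | baa => b
  | bacaccabb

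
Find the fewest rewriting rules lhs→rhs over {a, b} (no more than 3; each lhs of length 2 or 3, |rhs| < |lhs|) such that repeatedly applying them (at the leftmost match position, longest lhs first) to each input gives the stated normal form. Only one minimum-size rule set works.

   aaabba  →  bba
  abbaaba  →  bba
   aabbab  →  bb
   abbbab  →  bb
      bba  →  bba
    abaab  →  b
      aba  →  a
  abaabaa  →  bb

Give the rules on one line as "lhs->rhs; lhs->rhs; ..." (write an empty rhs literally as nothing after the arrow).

  | aaabba => babba => bba
  | abbaaba => baaba => bba
  | aabbab => bbab => bb
  | abbbab => bbab => bb

aa->b; aab->b; ab->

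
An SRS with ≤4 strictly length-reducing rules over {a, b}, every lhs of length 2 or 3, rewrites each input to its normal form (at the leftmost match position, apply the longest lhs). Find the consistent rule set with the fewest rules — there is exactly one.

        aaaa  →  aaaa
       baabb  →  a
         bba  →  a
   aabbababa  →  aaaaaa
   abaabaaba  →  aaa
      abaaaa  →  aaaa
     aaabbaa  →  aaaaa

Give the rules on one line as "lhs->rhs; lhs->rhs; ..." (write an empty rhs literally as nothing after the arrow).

  | aaaa
  | baabb => abb => a
  | bba => a
  | aabbababa => aaababa => aaaaaa

ba->; bab->aa; bb->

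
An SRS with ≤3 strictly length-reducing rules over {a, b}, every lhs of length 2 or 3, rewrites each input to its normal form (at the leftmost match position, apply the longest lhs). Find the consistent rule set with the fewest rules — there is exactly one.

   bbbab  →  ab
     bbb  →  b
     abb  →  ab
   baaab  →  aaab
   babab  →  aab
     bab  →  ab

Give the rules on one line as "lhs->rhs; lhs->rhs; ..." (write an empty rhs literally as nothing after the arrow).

  | bbbab => bbab => bab => ab
  | bbb => bb => b
  | abb => ab
  | baaab => aaab

ba->a; bb->b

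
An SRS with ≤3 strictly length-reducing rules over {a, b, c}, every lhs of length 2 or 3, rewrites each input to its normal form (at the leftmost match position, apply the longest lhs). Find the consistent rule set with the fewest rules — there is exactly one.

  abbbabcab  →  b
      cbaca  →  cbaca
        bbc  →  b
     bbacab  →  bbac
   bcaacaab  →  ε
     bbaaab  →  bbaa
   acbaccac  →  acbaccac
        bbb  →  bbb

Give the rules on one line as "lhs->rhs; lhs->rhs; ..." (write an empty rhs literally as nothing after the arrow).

ab->; bc->; caa->b

  | abbbabcab => bbabcab => bbcab => bab => b
  | cbaca
  | bbc => b
  | bbacab => bbac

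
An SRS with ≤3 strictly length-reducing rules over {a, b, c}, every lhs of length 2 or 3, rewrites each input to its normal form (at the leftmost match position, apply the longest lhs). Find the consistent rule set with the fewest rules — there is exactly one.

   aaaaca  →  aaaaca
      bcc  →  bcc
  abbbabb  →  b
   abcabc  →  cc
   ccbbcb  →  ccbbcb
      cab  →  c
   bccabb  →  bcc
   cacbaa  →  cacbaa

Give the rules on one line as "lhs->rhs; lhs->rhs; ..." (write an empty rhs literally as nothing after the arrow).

  | aaaaca
  | bcc
  | abbbabb => babb => b
  | abcabc => cabc => cc

ab->; abb->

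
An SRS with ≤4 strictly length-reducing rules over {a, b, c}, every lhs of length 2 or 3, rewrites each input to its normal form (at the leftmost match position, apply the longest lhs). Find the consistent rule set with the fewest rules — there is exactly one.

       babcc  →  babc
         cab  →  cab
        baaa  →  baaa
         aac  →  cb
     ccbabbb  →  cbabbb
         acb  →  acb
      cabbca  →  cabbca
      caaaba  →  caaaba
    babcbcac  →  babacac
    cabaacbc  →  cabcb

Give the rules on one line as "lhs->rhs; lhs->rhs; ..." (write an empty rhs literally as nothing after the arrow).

aac->cb; cbb->aa; cbc->ac; cc->c

  | babcc => babc
  | cab
  | baaa
  | aac => cb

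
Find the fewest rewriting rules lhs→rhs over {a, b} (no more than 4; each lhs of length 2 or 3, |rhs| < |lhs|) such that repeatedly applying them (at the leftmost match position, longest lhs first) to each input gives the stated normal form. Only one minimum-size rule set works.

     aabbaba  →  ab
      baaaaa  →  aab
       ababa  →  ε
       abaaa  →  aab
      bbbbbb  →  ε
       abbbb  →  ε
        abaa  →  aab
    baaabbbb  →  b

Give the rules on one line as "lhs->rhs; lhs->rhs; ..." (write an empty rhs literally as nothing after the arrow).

  | aabbaba => aaaaba => aba => ab
  | baaaaa => abaaa => aaba => aab
  | ababa => abba => aaa => ε
  | abaaa => aaba => aab

aaa->; ba->b; baa->ab; bb->a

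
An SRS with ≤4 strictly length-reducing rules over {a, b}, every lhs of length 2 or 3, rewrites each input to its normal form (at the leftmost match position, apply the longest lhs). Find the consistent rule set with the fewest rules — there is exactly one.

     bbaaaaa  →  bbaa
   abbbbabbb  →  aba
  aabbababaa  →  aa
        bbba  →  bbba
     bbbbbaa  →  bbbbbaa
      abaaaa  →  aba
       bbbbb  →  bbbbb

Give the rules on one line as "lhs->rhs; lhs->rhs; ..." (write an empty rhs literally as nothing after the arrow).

aaa->; aab->; bab->a

  | bbaaaaa => bbaa
  | abbbbabbb => abbbabb => abbab => aba
  | aabbababaa => bababaa => aabaa => aa
  | bbba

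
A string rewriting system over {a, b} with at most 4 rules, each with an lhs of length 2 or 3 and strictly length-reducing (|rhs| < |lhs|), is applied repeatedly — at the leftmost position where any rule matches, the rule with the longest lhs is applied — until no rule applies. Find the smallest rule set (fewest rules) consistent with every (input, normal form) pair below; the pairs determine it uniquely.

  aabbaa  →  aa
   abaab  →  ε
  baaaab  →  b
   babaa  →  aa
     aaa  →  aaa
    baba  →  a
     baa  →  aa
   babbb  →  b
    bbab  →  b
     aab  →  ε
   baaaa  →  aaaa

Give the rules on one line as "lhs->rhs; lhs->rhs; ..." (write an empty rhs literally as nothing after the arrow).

aab->bb; ab->b; ba->a; bb->

  | aabbaa => bbbaa => baa => aa
  | abaab => baab => aab => bb => ε
  | baaaab => aaaab => aabb => bbb => b
  | babaa => abaa => baa => aa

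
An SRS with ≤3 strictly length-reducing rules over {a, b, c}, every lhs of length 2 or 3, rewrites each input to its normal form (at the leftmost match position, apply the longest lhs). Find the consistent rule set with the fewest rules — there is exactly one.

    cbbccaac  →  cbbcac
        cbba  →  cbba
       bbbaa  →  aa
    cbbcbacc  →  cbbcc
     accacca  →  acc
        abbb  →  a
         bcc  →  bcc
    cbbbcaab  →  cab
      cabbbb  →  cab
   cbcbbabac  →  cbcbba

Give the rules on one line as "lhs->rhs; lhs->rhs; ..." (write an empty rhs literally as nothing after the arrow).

  | cbbccaac => cbbcac
  | cbba
  | bbbaa => aa
  | cbbcbacc => cbbcc

bac->; bbb->; cca->c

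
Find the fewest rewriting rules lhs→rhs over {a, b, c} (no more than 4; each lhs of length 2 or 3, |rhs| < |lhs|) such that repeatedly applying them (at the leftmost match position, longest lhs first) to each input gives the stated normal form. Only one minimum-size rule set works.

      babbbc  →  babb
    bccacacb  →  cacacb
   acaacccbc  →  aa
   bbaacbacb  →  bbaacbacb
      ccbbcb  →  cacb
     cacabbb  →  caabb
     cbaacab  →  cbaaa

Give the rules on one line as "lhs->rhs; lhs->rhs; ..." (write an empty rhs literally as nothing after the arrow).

  | babbbc => babb
  | bccacacb => cacacb
  | acaacccbc => acabbcbc => aabcbc => aabc => aa
  | bbaacbacb

acc->bb; bc->; cab->a; cbb->a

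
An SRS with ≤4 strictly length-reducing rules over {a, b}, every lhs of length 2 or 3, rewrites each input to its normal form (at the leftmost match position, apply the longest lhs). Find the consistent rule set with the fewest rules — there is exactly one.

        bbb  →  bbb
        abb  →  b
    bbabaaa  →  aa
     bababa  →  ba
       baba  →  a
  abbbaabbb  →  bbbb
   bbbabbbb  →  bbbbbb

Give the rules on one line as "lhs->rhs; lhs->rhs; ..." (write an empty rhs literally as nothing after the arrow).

  | bbb
  | abb => b
  | bbabaaa => bbaaaa => babaa => baaa => aba => aa
  | bababa => baaba => abba => ba

ab->a; abb->b; baa->ab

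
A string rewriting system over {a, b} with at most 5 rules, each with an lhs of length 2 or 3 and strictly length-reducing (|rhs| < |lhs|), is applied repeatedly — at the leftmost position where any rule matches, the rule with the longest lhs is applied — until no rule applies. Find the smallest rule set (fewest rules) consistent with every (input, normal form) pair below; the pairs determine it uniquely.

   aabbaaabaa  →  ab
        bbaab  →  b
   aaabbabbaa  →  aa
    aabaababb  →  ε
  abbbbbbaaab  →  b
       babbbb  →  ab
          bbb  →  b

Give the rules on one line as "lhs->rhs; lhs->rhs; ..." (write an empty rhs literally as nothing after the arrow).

  | aabbaaabaa => bbaaabaa => aaabaa => abaa => aba => ab
  | bbaab => aab => b
  | aaabbabbaa => abbabbaa => aabbaa => bbaa => aa
  | aabaababb => baababb => bababb => aabb => bb => ε

aab->b; ba->b; bab->a; bb->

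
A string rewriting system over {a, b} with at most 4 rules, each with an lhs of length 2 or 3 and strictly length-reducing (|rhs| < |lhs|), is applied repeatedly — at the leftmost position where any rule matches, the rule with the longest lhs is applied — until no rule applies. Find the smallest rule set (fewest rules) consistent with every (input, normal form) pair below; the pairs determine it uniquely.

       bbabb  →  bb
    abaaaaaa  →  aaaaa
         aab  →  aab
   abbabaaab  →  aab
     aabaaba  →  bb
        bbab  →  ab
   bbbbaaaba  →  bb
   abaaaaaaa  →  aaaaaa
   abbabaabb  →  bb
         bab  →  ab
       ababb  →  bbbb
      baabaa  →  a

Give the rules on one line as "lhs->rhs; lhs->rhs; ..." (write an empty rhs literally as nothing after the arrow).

aba->bb; abb->bb; ba->a

  | bbabb => babb => abb => bb
  | abaaaaaa => bbaaaaa => baaaaa => aaaaa
  | aab
  | abbabaaab => bbabaaab => babaaab => abaaab => bbaab => baab => aab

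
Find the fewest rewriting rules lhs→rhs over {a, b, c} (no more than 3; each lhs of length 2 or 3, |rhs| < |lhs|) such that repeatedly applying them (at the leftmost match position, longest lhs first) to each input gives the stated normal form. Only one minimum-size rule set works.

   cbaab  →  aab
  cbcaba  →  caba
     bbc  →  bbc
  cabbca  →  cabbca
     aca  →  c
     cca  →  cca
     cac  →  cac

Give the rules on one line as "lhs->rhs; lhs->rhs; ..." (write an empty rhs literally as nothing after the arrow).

aca->c; cb->

  | cbaab => aab
  | cbcaba => caba
  | bbc
  | cabbca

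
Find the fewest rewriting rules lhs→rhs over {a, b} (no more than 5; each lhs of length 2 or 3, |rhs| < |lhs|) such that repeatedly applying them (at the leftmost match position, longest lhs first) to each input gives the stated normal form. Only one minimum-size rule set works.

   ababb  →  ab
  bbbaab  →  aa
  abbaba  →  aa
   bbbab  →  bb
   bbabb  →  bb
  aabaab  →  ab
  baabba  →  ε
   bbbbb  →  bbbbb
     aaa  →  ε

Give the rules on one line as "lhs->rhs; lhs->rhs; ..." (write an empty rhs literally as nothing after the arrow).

  | ababb => ab
  | bbbaab => bbaab => baab => aab => aa
  | abbaba => aba => aa
  | bbbab => bb

aaa->; aab->aa; ba->a; bab->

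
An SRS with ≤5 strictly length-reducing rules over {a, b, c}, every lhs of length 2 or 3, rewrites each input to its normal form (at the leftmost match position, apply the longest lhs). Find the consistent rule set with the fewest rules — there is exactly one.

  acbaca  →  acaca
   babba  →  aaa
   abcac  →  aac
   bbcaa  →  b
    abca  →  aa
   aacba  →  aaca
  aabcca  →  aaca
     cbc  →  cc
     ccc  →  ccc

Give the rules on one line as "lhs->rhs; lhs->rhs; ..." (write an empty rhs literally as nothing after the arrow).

ba->b; bbb->aa; bc->; cb->c

  | acbaca => acaca
  | babba => bbba => aaa
  | abcac => aac
  | bbcaa => baa => ba => b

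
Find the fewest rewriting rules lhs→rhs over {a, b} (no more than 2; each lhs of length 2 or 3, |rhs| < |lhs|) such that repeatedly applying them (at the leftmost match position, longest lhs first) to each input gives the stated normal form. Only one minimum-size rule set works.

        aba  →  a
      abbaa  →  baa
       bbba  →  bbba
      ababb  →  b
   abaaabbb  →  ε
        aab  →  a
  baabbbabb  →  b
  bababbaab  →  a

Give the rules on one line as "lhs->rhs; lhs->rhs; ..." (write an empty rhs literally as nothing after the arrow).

  | aba => a
  | abbaa => baa
  | bbba
  | ababb => abb => b

ab->; bab->a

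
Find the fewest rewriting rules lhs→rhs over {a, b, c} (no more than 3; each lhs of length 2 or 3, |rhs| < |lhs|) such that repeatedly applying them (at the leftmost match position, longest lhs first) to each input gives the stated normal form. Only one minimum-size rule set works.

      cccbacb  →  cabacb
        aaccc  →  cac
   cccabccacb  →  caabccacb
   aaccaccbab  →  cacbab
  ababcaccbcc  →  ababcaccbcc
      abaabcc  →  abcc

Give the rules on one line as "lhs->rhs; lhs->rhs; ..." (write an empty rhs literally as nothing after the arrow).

aac->cc; baa->; ccc->ca

  | cccbacb => cabacb
  | aaccc => cccc => cac
  | cccabccacb => caabccacb
  | aaccaccbab => cccaccbab => caaccbab => ccccbab => cacbab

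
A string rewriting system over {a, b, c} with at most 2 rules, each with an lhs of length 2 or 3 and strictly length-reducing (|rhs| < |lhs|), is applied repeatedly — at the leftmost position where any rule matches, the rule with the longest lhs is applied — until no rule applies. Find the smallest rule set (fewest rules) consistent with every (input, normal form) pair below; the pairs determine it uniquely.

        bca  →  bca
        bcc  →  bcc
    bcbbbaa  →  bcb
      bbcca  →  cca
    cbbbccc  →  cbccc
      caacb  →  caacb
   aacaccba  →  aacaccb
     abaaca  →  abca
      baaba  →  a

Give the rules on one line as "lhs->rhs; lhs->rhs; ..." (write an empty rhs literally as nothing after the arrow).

ba->b; bb->

  | bca
  | bcc
  | bcbbbaa => bcbaa => bcba => bcb
  | bbcca => cca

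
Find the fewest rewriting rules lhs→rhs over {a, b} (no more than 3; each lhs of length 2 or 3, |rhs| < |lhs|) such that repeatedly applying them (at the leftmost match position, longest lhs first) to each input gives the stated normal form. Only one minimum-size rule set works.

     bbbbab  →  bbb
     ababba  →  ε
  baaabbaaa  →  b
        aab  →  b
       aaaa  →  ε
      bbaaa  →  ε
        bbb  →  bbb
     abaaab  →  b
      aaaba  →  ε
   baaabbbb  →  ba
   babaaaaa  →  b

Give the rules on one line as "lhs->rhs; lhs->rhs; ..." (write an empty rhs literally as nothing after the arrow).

  | bbbbab => bbb
  | ababba => aabba => bba => ε
  | baaabbaaa => babbaaa => babaaa => baaaa => baa => b
  | aab => b

aa->; ab->a; bba->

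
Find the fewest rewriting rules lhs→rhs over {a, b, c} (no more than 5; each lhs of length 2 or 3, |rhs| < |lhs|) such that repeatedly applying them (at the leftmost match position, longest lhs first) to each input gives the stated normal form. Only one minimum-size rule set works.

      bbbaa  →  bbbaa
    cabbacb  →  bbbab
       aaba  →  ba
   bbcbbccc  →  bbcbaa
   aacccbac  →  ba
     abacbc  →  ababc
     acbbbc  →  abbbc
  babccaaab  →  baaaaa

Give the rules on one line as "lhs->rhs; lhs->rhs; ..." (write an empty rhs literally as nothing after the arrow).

  | bbbaa
  | cabbacb => bbbacb => bbbab
  | aaba => caa => ba
  | bbcbbccc => bbcbaac => bbcbaa

aab->ca; ac->a; bcc->aa; ca->b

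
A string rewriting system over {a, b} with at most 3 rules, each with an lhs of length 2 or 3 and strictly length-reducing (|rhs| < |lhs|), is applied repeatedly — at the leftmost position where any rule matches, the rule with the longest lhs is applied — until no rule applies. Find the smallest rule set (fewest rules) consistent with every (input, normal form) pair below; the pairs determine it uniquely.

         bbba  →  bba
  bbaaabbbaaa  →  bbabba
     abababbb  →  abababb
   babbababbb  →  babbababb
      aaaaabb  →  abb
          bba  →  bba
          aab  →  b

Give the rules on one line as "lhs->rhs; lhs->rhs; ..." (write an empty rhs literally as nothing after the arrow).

  | bbba => bba
  | bbaaabbbaaa => bbabbbaaa => bbabbaaa => bbabba
  | abababbb => abababb
  | babbababbb => babbababb

aa->; bbb->bb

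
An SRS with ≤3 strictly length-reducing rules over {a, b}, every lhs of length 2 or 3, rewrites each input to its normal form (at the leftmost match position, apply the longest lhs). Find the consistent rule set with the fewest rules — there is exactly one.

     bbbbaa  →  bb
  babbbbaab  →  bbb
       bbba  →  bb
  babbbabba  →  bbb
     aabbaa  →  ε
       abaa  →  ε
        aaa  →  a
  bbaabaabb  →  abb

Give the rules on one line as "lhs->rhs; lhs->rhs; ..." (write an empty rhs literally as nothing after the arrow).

  | bbbbaa => bbba => bb
  | babbbbaab => bbbbaab => bbbab => bbb
  | bbba => bb
  | babbbabba => bbbabba => bbbba => bbb

aa->; ba->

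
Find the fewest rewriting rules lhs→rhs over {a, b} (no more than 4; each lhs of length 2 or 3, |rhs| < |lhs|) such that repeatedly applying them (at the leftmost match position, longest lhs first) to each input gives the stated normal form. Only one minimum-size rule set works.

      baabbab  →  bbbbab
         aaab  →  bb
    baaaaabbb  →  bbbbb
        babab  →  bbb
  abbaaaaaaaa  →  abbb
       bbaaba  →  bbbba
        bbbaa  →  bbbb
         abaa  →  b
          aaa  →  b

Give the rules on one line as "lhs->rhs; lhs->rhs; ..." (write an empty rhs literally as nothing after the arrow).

aa->b; aaa->aa; aba->aa

  | baabbab => bbbbab
  | aaab => aab => bb
  | baaaaabbb => baaaabbb => baaabbb => baabbb => bbbbb
  | babab => baab => bbb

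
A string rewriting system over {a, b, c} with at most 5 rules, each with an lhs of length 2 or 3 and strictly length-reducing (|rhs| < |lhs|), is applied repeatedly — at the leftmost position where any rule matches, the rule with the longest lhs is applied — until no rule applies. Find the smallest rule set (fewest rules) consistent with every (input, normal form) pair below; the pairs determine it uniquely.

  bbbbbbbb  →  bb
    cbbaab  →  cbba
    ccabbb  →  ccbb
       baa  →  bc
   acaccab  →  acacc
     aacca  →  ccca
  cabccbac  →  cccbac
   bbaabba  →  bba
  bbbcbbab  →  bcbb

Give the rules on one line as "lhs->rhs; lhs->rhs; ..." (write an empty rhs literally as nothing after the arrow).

aa->c; aab->a; ab->; bbb->b

  | bbbbbbbb => bbbbbb => bbbb => bb
  | cbbaab => cbba
  | ccabbb => ccbb
  | baa => bc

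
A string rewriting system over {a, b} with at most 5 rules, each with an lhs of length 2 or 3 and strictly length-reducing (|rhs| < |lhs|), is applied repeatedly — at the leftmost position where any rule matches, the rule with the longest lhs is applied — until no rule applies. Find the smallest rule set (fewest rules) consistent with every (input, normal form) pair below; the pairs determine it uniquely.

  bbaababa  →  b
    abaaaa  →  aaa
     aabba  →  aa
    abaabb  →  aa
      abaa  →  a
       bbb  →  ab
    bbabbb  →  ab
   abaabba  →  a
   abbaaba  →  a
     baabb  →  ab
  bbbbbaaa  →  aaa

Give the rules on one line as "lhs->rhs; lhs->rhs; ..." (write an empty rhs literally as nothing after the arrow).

aba->; ba->b; bb->a; bba->

  | bbaababa => ababa => ba => b
  | abaaaa => aaa
  | aabba => aa
  | abaabb => abb => aa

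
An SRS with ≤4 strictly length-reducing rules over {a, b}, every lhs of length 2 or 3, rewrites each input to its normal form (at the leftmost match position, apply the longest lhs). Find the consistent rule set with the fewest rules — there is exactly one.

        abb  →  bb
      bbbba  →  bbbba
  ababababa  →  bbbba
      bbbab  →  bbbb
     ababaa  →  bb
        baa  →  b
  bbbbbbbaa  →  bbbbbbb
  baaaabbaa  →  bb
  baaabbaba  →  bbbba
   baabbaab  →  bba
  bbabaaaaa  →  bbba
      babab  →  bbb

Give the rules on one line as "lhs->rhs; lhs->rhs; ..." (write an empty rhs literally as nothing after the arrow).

aa->; aab->a; ab->b

  | abb => bb
  | bbbba
  | ababababa => babababa => bbababa => bbbaba => bbbba
  | bbbab => bbbb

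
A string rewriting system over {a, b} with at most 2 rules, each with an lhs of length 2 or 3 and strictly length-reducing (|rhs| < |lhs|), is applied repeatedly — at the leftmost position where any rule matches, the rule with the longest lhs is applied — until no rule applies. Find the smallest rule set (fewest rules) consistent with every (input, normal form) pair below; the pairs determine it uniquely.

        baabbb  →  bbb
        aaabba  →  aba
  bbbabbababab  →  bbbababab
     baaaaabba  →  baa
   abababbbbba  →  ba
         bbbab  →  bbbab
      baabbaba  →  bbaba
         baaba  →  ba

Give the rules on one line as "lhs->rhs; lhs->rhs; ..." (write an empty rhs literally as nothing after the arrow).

  | baabbb => bbb
  | aaabba => aba
  | bbbabbababab => bbbababab
  | baaaaabba => baaaba => baa

aab->; abb->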